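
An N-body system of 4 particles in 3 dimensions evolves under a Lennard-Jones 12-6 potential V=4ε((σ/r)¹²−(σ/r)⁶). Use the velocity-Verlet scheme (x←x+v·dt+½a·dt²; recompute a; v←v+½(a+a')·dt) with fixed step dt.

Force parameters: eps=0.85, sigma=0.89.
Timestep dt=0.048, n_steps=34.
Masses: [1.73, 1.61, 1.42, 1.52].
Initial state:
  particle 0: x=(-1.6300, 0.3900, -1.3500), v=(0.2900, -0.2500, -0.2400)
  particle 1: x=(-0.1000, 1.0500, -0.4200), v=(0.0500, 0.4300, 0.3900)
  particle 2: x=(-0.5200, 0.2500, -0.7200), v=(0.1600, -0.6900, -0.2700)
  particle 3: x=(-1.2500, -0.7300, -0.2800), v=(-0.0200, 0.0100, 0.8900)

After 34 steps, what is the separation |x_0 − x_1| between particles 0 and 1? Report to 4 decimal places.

step 0: x0=(-1.6300, 0.3900, -1.3500) x1=(-0.1000, 1.0500, -0.4200) x2=(-0.5200, 0.2500, -0.7200) x3=(-1.2500, -0.7300, -0.2800)
step 1: x0=(-1.6152, 0.3778, -1.3609) x1=(-0.0962, 1.0735, -0.4002) x2=(-0.5156, 0.2129, -0.7344) x3=(-1.2505, -0.7286, -0.2378)
step 2: x0=(-1.5985, 0.3650, -1.3705) x1=(-0.0930, 1.0959, -0.3809) x2=(-0.5138, 0.1757, -0.7486) x3=(-1.2498, -0.7253, -0.1967)
step 3: x0=(-1.5800, 0.3518, -1.3787) x1=(-0.0911, 1.1155, -0.3627) x2=(-0.5140, 0.1403, -0.7619) x3=(-1.2481, -0.7202, -0.1568)
step 4: x0=(-1.5595, 0.3380, -1.3856) x1=(-0.0906, 1.1323, -0.3457) x2=(-0.5163, 0.1070, -0.7742) x3=(-1.2453, -0.7133, -0.1183)
step 5: x0=(-1.5370, 0.3236, -1.3910) x1=(-0.0912, 1.1465, -0.3298) x2=(-0.5211, 0.0755, -0.7854) x3=(-1.2412, -0.7048, -0.0811)
step 6: x0=(-1.5122, 0.3085, -1.3949) x1=(-0.0927, 1.1587, -0.3147) x2=(-0.5288, 0.0454, -0.7960) x3=(-1.2360, -0.6948, -0.0454)
step 7: x0=(-1.4851, 0.2927, -1.3972) x1=(-0.0950, 1.1691, -0.3005) x2=(-0.5397, 0.0166, -0.8059) x3=(-1.2296, -0.6831, -0.0113)
step 8: x0=(-1.4555, 0.2761, -1.3976) x1=(-0.0979, 1.1780, -0.2869) x2=(-0.5543, -0.0112, -0.8155) x3=(-1.2219, -0.6700, 0.0211)
step 9: x0=(-1.4233, 0.2586, -1.3962) x1=(-0.1014, 1.1857, -0.2739) x2=(-0.5728, -0.0381, -0.8248) x3=(-1.2131, -0.6554, 0.0516)
step 10: x0=(-1.3888, 0.2403, -1.3929) x1=(-0.1054, 1.1923, -0.2613) x2=(-0.5948, -0.0642, -0.8337) x3=(-1.2030, -0.6394, 0.0802)
step 11: x0=(-1.3531, 0.2215, -1.3886) x1=(-0.1097, 1.1980, -0.2492) x2=(-0.6190, -0.0902, -0.8410) x3=(-1.1917, -0.6220, 0.1067)
step 12: x0=(-1.3201, 0.2037, -1.3861) x1=(-0.1145, 1.2030, -0.2374) x2=(-0.6409, -0.1180, -0.8434) x3=(-1.1792, -0.6033, 0.1309)
step 13: x0=(-1.2966, 0.1904, -1.3908) x1=(-0.1196, 1.2073, -0.2260) x2=(-0.6522, -0.1520, -0.8339) x3=(-1.1654, -0.5833, 0.1526)
step 14: x0=(-1.2843, 0.1831, -1.4051) x1=(-0.1250, 1.2110, -0.2148) x2=(-0.6508, -0.1939, -0.8095) x3=(-1.1504, -0.5620, 0.1716)
step 15: x0=(-1.2768, 0.1787, -1.4237) x1=(-0.1306, 1.2141, -0.2039) x2=(-0.6447, -0.2400, -0.7764) x3=(-1.1340, -0.5395, 0.1875)
step 16: x0=(-1.2694, 0.1743, -1.4420) x1=(-0.1366, 1.2168, -0.1931) x2=(-0.6399, -0.2867, -0.7399) x3=(-1.1161, -0.5158, 0.2003)
step 17: x0=(-1.2604, 0.1688, -1.4585) x1=(-0.1427, 1.2189, -0.1826) x2=(-0.6384, -0.3325, -0.7021) x3=(-1.0966, -0.4913, 0.2099)
step 18: x0=(-1.2496, 0.1619, -1.4726) x1=(-0.1491, 1.2206, -0.1722) x2=(-0.6400, -0.3766, -0.6646) x3=(-1.0762, -0.4662, 0.2173)
step 19: x0=(-1.2371, 0.1535, -1.4844) x1=(-0.1556, 1.2218, -0.1619) x2=(-0.6427, -0.4187, -0.6307) x3=(-1.0562, -0.4411, 0.2254)
step 20: x0=(-1.2233, 0.1440, -1.4941) x1=(-0.1624, 1.2227, -0.1518) x2=(-0.6435, -0.4587, -0.6062) x3=(-1.0394, -0.4159, 0.2401)
step 21: x0=(-1.2083, 0.1332, -1.5018) x1=(-0.1693, 1.2231, -0.1417) x2=(-0.6402, -0.4977, -0.5953) x3=(-1.0276, -0.3900, 0.2653)
step 22: x0=(-1.1923, 0.1214, -1.5077) x1=(-0.1765, 1.2231, -0.1317) x2=(-0.6347, -0.5361, -0.5938) x3=(-1.0189, -0.3629, 0.2974)
step 23: x0=(-1.1752, 0.1085, -1.5118) x1=(-0.1838, 1.2228, -0.1218) x2=(-0.6296, -0.5732, -0.5954) x3=(-1.0107, -0.3354, 0.3305)
step 24: x0=(-1.1573, 0.0945, -1.5144) x1=(-0.1912, 1.2221, -0.1119) x2=(-0.6263, -0.6085, -0.5967) x3=(-1.0016, -0.3082, 0.3615)
step 25: x0=(-1.1385, 0.0795, -1.5154) x1=(-0.1989, 1.2210, -0.1020) x2=(-0.6252, -0.6412, -0.5966) x3=(-0.9913, -0.2816, 0.3894)
step 26: x0=(-1.1189, 0.0635, -1.5148) x1=(-0.2068, 1.2195, -0.0922) x2=(-0.6262, -0.6714, -0.5947) x3=(-0.9797, -0.2558, 0.4140)
step 27: x0=(-1.0986, 0.0464, -1.5127) x1=(-0.2148, 1.2176, -0.0824) x2=(-0.6292, -0.6988, -0.5914) x3=(-0.9670, -0.2310, 0.4355)
step 28: x0=(-1.0775, 0.0283, -1.5091) x1=(-0.2231, 1.2153, -0.0726) x2=(-0.6339, -0.7235, -0.5869) x3=(-0.9533, -0.2071, 0.4540)
step 29: x0=(-1.0556, 0.0090, -1.5039) x1=(-0.2315, 1.2125, -0.0628) x2=(-0.6402, -0.7454, -0.5815) x3=(-0.9387, -0.1841, 0.4699)
step 30: x0=(-1.0331, -0.0114, -1.4970) x1=(-0.2402, 1.2093, -0.0529) x2=(-0.6480, -0.7645, -0.5754) x3=(-0.9232, -0.1618, 0.4833)
step 31: x0=(-1.0099, -0.0330, -1.4885) x1=(-0.2492, 1.2055, -0.0430) x2=(-0.6571, -0.7807, -0.5690) x3=(-0.9071, -0.1403, 0.4944)
step 32: x0=(-0.9860, -0.0560, -1.4781) x1=(-0.2584, 1.2011, -0.0329) x2=(-0.6675, -0.7939, -0.5626) x3=(-0.8902, -0.1195, 0.5034)
step 33: x0=(-0.9615, -0.0802, -1.4658) x1=(-0.2679, 1.1961, -0.0228) x2=(-0.6789, -0.8042, -0.5565) x3=(-0.8728, -0.0992, 0.5102)
step 34: x0=(-0.9363, -0.1060, -1.4514) x1=(-0.2777, 1.1904, -0.0125) x2=(-0.6914, -0.8114, -0.5509) x3=(-0.8548, -0.0794, 0.5150)

2.0457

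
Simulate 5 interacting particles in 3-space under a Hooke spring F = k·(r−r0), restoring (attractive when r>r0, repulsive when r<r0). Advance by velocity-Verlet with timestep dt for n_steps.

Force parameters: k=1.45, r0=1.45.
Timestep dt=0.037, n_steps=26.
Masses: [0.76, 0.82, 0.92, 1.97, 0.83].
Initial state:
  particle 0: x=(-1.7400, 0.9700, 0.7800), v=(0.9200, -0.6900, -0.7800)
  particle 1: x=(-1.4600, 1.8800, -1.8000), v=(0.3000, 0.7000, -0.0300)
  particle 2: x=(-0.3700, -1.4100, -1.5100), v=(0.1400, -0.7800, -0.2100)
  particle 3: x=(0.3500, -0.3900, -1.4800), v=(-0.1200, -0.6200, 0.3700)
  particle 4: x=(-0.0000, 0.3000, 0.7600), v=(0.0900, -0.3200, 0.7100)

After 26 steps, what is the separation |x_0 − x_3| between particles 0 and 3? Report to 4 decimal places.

step 0: x0=(-1.7400, 0.9700, 0.7800) x1=(-1.4600, 1.8800, -1.8000) x2=(-0.3700, -1.4100, -1.5100) x3=(0.3500, -0.3900, -1.4800) x4=(-0.0000, 0.3000, 0.7600)
step 1: x0=(-1.7027, 0.9420, 0.7461) x1=(-1.4462, 1.9006, -1.7975) x2=(-0.3663, -1.4345, -1.5153) x3=(0.3445, -0.4118, -1.4653) x4=(0.0018, 0.2881, 0.7822)
step 2: x0=(-1.6590, 0.9091, 0.7023) x1=(-1.4269, 1.9103, -1.7877) x2=(-0.3656, -1.4503, -1.5156) x3=(0.3369, -0.4311, -1.4486) x4=(0.0007, 0.2760, 0.7959)
step 3: x0=(-1.6095, 0.8717, 0.6492) x1=(-1.4023, 1.9089, -1.7708) x2=(-0.3676, -1.4573, -1.5109) x3=(0.3273, -0.4481, -1.4300) x4=(-0.0032, 0.2636, 0.8013)
step 4: x0=(-1.5544, 0.8298, 0.5870) x1=(-1.3723, 1.8965, -1.7469) x2=(-0.3724, -1.4557, -1.5015) x3=(0.3157, -0.4627, -1.4096) x4=(-0.0098, 0.2510, 0.7983)
step 5: x0=(-1.4944, 0.7839, 0.5165) x1=(-1.3372, 1.8730, -1.7163) x2=(-0.3799, -1.4457, -1.4874) x3=(0.3023, -0.4749, -1.3875) x4=(-0.0188, 0.2382, 0.7870)
step 6: x0=(-1.4299, 0.7341, 0.4383) x1=(-1.2972, 1.8387, -1.6793) x2=(-0.3897, -1.4276, -1.4689) x3=(0.2872, -0.4849, -1.3637) x4=(-0.0300, 0.2250, 0.7677)
step 7: x0=(-1.3615, 0.6810, 0.3531) x1=(-1.2525, 1.7940, -1.6365) x2=(-0.4019, -1.4017, -1.4461) x3=(0.2706, -0.4926, -1.3384) x4=(-0.0432, 0.2114, 0.7408)
step 8: x0=(-1.2898, 0.6248, 0.2616) x1=(-1.2034, 1.7393, -1.5882) x2=(-0.4161, -1.3686, -1.4195) x3=(0.2526, -0.4982, -1.3117) x4=(-0.0580, 0.1975, 0.7066)
step 9: x0=(-1.2154, 0.5659, 0.1648) x1=(-1.1503, 1.6752, -1.5350) x2=(-0.4323, -1.3288, -1.3894) x3=(0.2334, -0.5018, -1.2838) x4=(-0.0743, 0.1832, 0.6658)
step 10: x0=(-1.1391, 0.5048, 0.0633) x1=(-1.0935, 1.6023, -1.4776) x2=(-0.4503, -1.2830, -1.3561) x3=(0.2131, -0.5035, -1.2548) x4=(-0.0917, 0.1684, 0.6189)
step 11: x0=(-1.0614, 0.4419, -0.0420) x1=(-1.0336, 1.5214, -1.4166) x2=(-0.4697, -1.2320, -1.3201) x3=(0.1921, -0.5035, -1.2249) x4=(-0.1099, 0.1532, 0.5667)
step 12: x0=(-0.9828, 0.3775, -0.1502) x1=(-0.9708, 1.4336, -1.3526) x2=(-0.4906, -1.1764, -1.2817) x3=(0.1705, -0.5020, -1.1943) x4=(-0.1287, 0.1376, 0.5100)
step 13: x0=(-0.9041, 0.3120, -0.2605) x1=(-0.9057, 1.3397, -1.2863) x2=(-0.5127, -1.1171, -1.2415) x3=(0.1485, -0.4991, -1.1631) x4=(-0.1478, 0.1216, 0.4496)
step 14: x0=(-0.8256, 0.2458, -0.3722) x1=(-0.8388, 1.2409, -1.2183) x2=(-0.5359, -1.0549, -1.1999) x3=(0.1264, -0.4950, -1.1315) x4=(-0.1671, 0.1053, 0.3863)
step 15: x0=(-0.7479, 0.1792, -0.4847) x1=(-0.7704, 1.1382, -1.1493) x2=(-0.5602, -0.9909, -1.1573) x3=(0.1045, -0.4900, -1.0998) x4=(-0.1863, 0.0888, 0.3212)
step 16: x0=(-0.6712, 0.1127, -0.5973) x1=(-0.7012, 1.0331, -1.0799) x2=(-0.5854, -0.9258, -1.1142) x3=(0.0831, -0.4844, -1.0680) x4=(-0.2053, 0.0720, 0.2552)
step 17: x0=(-0.5959, 0.0464, -0.7098) x1=(-0.6314, 0.9266, -1.0104) x2=(-0.6117, -0.8605, -1.0709) x3=(0.0623, -0.4784, -1.0363) x4=(-0.2242, 0.0551, 0.1890)
step 18: x0=(-0.5219, -0.0191, -0.8220) x1=(-0.5614, 0.8202, -0.9413) x2=(-0.6392, -0.7960, -1.0278) x3=(0.0425, -0.4723, -1.0049) x4=(-0.2427, 0.0383, 0.1237)
step 19: x0=(-0.4495, -0.0836, -0.9343) x1=(-0.4916, 0.7149, -0.8725) x2=(-0.6682, -0.7330, -0.9850) x3=(0.0239, -0.4664, -0.9738) x4=(-0.2611, 0.0215, 0.0599)
step 20: x0=(-0.3782, -0.1466, -1.0475) x1=(-0.4222, 0.6119, -0.8040) x2=(-0.6992, -0.6723, -0.9426) x3=(0.0067, -0.4611, -0.9430) x4=(-0.2792, 0.0049, -0.0016)
step 21: x0=(-0.3076, -0.2080, -1.1631) x1=(-0.3532, 0.5120, -0.7358) x2=(-0.7328, -0.6140, -0.9002) x3=(-0.0088, -0.4565, -0.9123) x4=(-0.2971, -0.0116, -0.0603)
step 22: x0=(-0.2373, -0.2683, -1.2827) x1=(-0.2845, 0.4157, -0.6677) x2=(-0.7695, -0.5580, -0.8577) x3=(-0.0228, -0.4529, -0.8816) x4=(-0.3149, -0.0279, -0.1156)
step 23: x0=(-0.1666, -0.3280, -1.4069) x1=(-0.2158, 0.3234, -0.5998) x2=(-0.8096, -0.5040, -0.8150) x3=(-0.0353, -0.4504, -0.8506) x4=(-0.3328, -0.0441, -0.1671)
step 24: x0=(-0.0952, -0.3878, -1.5355) x1=(-0.1465, 0.2352, -0.5320) x2=(-0.8530, -0.4516, -0.7725) x3=(-0.0466, -0.4488, -0.8195) x4=(-0.3510, -0.0602, -0.2146)
step 25: x0=(-0.0232, -0.4477, -1.6674) x1=(-0.0757, 0.1511, -0.4642) x2=(-0.8998, -0.4004, -0.7304) x3=(-0.0568, -0.4482, -0.7886) x4=(-0.3700, -0.0763, -0.2582)
step 26: x0=(0.0491, -0.5077, -1.8013) x1=(-0.0024, 0.0706, -0.3963) x2=(-0.9499, -0.3503, -0.6890) x3=(-0.0661, -0.4488, -0.7580) x4=(-0.3903, -0.0921, -0.2985)

1.0513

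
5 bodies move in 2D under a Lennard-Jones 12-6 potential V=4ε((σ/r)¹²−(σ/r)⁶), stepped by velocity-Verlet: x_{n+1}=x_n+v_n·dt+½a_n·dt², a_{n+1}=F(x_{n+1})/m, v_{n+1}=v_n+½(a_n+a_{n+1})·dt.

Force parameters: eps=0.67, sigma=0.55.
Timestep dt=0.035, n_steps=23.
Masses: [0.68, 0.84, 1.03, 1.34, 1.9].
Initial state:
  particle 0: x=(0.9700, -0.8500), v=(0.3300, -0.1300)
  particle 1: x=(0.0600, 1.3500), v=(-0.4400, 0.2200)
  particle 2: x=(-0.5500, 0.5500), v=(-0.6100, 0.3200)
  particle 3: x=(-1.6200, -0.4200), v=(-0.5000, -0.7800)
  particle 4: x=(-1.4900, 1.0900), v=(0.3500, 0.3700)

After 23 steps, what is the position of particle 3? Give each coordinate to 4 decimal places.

step 0: x0=(0.9700, -0.8500) x1=(0.0600, 1.3500) x2=(-0.5500, 0.5500) x3=(-1.6200, -0.4200) x4=(-1.4900, 1.0900)
step 1: x0=(0.9815, -0.8545) x1=(0.0444, 1.3575) x2=(-0.5713, 0.5614) x3=(-1.6375, -0.4473) x4=(-1.4777, 1.1029)
step 2: x0=(0.9931, -0.8591) x1=(0.0284, 1.3645) x2=(-0.5927, 0.5734) x3=(-1.6550, -0.4745) x4=(-1.4652, 1.1157)
step 3: x0=(1.0046, -0.8636) x1=(0.0120, 1.3710) x2=(-0.6142, 0.5860) x3=(-1.6724, -0.5017) x4=(-1.4525, 1.1284)
step 4: x0=(1.0162, -0.8682) x1=(-0.0048, 1.3770) x2=(-0.6358, 0.5992) x3=(-1.6898, -0.5289) x4=(-1.4395, 1.1409)
step 5: x0=(1.0277, -0.8727) x1=(-0.0220, 1.3826) x2=(-0.6576, 0.6131) x3=(-1.7072, -0.5561) x4=(-1.4263, 1.1532)
step 6: x0=(1.0392, -0.8772) x1=(-0.0396, 1.3877) x2=(-0.6797, 0.6278) x3=(-1.7246, -0.5832) x4=(-1.4127, 1.1653)
step 7: x0=(1.0507, -0.8817) x1=(-0.0578, 1.3922) x2=(-0.7022, 0.6434) x3=(-1.7420, -0.6103) x4=(-1.3986, 1.1771)
step 8: x0=(1.0623, -0.8863) x1=(-0.0765, 1.3963) x2=(-0.7253, 0.6601) x3=(-1.7594, -0.6374) x4=(-1.3841, 1.1885)
step 9: x0=(1.0738, -0.8908) x1=(-0.0957, 1.3998) x2=(-0.7492, 0.6782) x3=(-1.7768, -0.6645) x4=(-1.3688, 1.1994)
step 10: x0=(1.0853, -0.8953) x1=(-0.1155, 1.4028) x2=(-0.7741, 0.6979) x3=(-1.7941, -0.6916) x4=(-1.3528, 1.2097)
step 11: x0=(1.0968, -0.8998) x1=(-0.1359, 1.4051) x2=(-0.8004, 0.7196) x3=(-1.8115, -0.7186) x4=(-1.3357, 1.2191)
step 12: x0=(1.1083, -0.9043) x1=(-0.1571, 1.4069) x2=(-0.8285, 0.7439) x3=(-1.8288, -0.7457) x4=(-1.3174, 1.2274)
step 13: x0=(1.1198, -0.9088) x1=(-0.1792, 1.4079) x2=(-0.8584, 0.7711) x3=(-1.8462, -0.7727) x4=(-1.2976, 1.2344)
step 14: x0=(1.1313, -0.9133) x1=(-0.2022, 1.4083) x2=(-0.8893, 0.8005) x3=(-1.8635, -0.7997) x4=(-1.2769, 1.2405)
step 15: x0=(1.1428, -0.9179) x1=(-0.2264, 1.4079) x2=(-0.9143, 0.8244) x3=(-1.8808, -0.8268) x4=(-1.2589, 1.2500)
step 16: x0=(1.1543, -0.9224) x1=(-0.2519, 1.4067) x2=(-0.9148, 0.8196) x3=(-1.8982, -0.8538) x4=(-1.2536, 1.2753)
step 17: x0=(1.1658, -0.9269) x1=(-0.2791, 1.4045) x2=(-0.9036, 0.8010) x3=(-1.9155, -0.8808) x4=(-1.2539, 1.3086)
step 18: x0=(1.1773, -0.9314) x1=(-0.3080, 1.4011) x2=(-0.8915, 0.7832) x3=(-1.9328, -0.9078) x4=(-1.2539, 1.3419)
step 19: x0=(1.1888, -0.9359) x1=(-0.3389, 1.3965) x2=(-0.8803, 0.7692) x3=(-1.9501, -0.9348) x4=(-1.2525, 1.3738)
step 20: x0=(1.2003, -0.9404) x1=(-0.3723, 1.3903) x2=(-0.8697, 0.7593) x3=(-1.9675, -0.9618) x4=(-1.2498, 1.4041)
step 21: x0=(1.2118, -0.9449) x1=(-0.4086, 1.3822) x2=(-0.8593, 0.7533) x3=(-1.9848, -0.9888) x4=(-1.2456, 1.4331)
step 22: x0=(1.2233, -0.9494) x1=(-0.4484, 1.3719) x2=(-0.8487, 0.7511) x3=(-2.0021, -1.0158) x4=(-1.2400, 1.4610)
step 23: x0=(1.2348, -0.9539) x1=(-0.4927, 1.3589) x2=(-0.8374, 0.7530) x3=(-2.0194, -1.0428) x4=(-1.2328, 1.4880)

(-2.0194, -1.0428)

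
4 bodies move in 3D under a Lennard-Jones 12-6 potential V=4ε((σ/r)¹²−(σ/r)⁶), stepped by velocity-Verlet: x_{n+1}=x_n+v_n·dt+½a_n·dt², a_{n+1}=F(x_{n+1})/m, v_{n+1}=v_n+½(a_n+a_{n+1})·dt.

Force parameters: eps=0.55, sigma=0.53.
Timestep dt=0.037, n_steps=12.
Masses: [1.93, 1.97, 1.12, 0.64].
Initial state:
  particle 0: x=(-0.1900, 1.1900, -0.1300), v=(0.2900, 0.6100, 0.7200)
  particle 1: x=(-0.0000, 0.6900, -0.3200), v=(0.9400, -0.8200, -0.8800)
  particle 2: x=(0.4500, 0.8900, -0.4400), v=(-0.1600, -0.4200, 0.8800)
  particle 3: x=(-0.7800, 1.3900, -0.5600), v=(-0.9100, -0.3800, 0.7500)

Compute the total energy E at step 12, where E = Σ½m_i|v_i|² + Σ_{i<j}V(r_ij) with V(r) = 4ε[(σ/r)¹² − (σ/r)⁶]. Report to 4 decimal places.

step 0: x0=(-0.1900, 1.1900, -0.1300) x1=(-0.0000, 0.6900, -0.3200) x2=(0.4500, 0.8900, -0.4400) x3=(-0.7800, 1.3900, -0.5600)
step 1: x0=(-0.1799, 1.2141, -0.1033) x1=(0.0184, 0.6506, -0.3486) x2=(0.4732, 0.8881, -0.4150) x3=(-0.8122, 1.3754, -0.5313)
step 2: x0=(-0.1693, 1.2365, -0.0781) x1=(0.0125, 0.6004, -0.3732) x2=(0.5367, 0.9085, -0.3956) x3=(-0.8418, 1.3599, -0.5009)
step 3: x0=(-0.1585, 1.2576, -0.0541) x1=(0.0069, 0.5519, -0.3972) x2=(0.5980, 0.9286, -0.3757) x3=(-0.8692, 1.3440, -0.4692)
step 4: x0=(-0.1478, 1.2779, -0.0309) x1=(0.0024, 0.5049, -0.4209) x2=(0.6565, 0.9475, -0.3556) x3=(-0.8946, 1.3276, -0.4365)
step 5: x0=(-0.1372, 1.2977, -0.0084) x1=(-0.0014, 0.4589, -0.4443) x2=(0.7131, 0.9658, -0.3354) x3=(-0.9185, 1.3111, -0.4030)
step 6: x0=(-0.1267, 1.3172, 0.0138) x1=(-0.0050, 0.4133, -0.4675) x2=(0.7688, 0.9838, -0.3152) x3=(-0.9409, 1.2945, -0.3689)
step 7: x0=(-0.1165, 1.3365, 0.0356) x1=(-0.0085, 0.3680, -0.4906) x2=(0.8239, 1.0016, -0.2949) x3=(-0.9622, 1.2778, -0.3342)
step 8: x0=(-0.1064, 1.3556, 0.0572) x1=(-0.0119, 0.3230, -0.5136) x2=(0.8785, 1.0194, -0.2747) x3=(-0.9824, 1.2611, -0.2992)
step 9: x0=(-0.0964, 1.3746, 0.0787) x1=(-0.0152, 0.2780, -0.5366) x2=(0.9329, 1.0372, -0.2543) x3=(-1.0019, 1.2445, -0.2638)
step 10: x0=(-0.0866, 1.3936, 0.1000) x1=(-0.0186, 0.2331, -0.5596) x2=(0.9871, 1.0550, -0.2340) x3=(-1.0206, 1.2279, -0.2282)
step 11: x0=(-0.0770, 1.4124, 0.1212) x1=(-0.0219, 0.1883, -0.5825) x2=(1.0412, 1.0728, -0.2136) x3=(-1.0388, 1.2113, -0.1925)
step 12: x0=(-0.0674, 1.4312, 0.1423) x1=(-0.0252, 0.1435, -0.6054) x2=(1.0951, 1.0906, -0.1932) x3=(-1.0565, 1.1949, -0.1566)
step 0 velocities: v0=(0.2900, 0.6100, 0.7200) v1=(0.9400, -0.8200, -0.8800) v2=(-0.1600, -0.4200, 0.8800) v3=(-0.9100, -0.3800, 0.7500)
step 0: KE=4.2739, PE=-0.0830, E=4.1909
step 12 velocities: v0=(0.2578, 0.5070, 0.5709) v1=(-0.0899, -1.2106, -0.6190) v2=(1.4570, 0.4812, 0.5511) v3=(-0.4727, -0.4439, 0.9717)
step 12: KE=4.3810, PE=-0.0586, E=4.3224

4.3224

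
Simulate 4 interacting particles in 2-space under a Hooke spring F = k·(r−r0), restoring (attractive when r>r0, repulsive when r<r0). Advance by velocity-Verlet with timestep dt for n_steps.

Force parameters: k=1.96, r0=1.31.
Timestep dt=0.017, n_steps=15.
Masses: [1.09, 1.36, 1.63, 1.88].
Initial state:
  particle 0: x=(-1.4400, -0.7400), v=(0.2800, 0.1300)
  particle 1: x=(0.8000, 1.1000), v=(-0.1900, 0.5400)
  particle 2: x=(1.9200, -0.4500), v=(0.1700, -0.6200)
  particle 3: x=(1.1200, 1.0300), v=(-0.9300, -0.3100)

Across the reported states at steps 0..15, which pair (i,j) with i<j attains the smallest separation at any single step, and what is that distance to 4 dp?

step 0: x0=(-1.4400, -0.7400) x1=(0.8000, 1.1000) x2=(1.9200, -0.4500) x3=(1.1200, 1.0300)
step 1: x0=(-1.4340, -0.7372) x1=(0.7964, 1.1089) x2=(1.9224, -0.4604) x3=(1.1041, 1.0245)
step 2: x0=(-1.4255, -0.7333) x1=(0.7920, 1.1173) x2=(1.9240, -0.4706) x3=(1.0882, 1.0185)
step 3: x0=(-1.4146, -0.7282) x1=(0.7869, 1.1252) x2=(1.9246, -0.4806) x3=(1.0721, 1.0120)
step 4: x0=(-1.4013, -0.7221) x1=(0.7811, 1.1326) x2=(1.9243, -0.4903) x3=(1.0560, 1.0050)
step 5: x0=(-1.3856, -0.7148) x1=(0.7745, 1.1395) x2=(1.9231, -0.4997) x3=(1.0398, 0.9975)
step 6: x0=(-1.3676, -0.7064) x1=(0.7673, 1.1460) x2=(1.9210, -0.5088) x3=(1.0235, 0.9894)
step 7: x0=(-1.3472, -0.6970) x1=(0.7594, 1.1520) x2=(1.9180, -0.5177) x3=(1.0071, 0.9807)
step 8: x0=(-1.3246, -0.6865) x1=(0.7508, 1.1576) x2=(1.9141, -0.5262) x3=(0.9907, 0.9715)
step 9: x0=(-1.2998, -0.6750) x1=(0.7416, 1.1628) x2=(1.9093, -0.5345) x3=(0.9742, 0.9618)
step 10: x0=(-1.2727, -0.6626) x1=(0.7319, 1.1676) x2=(1.9036, -0.5424) x3=(0.9577, 0.9514)
step 11: x0=(-1.2436, -0.6491) x1=(0.7216, 1.1721) x2=(1.8970, -0.5500) x3=(0.9411, 0.9405)
step 12: x0=(-1.2124, -0.6347) x1=(0.7108, 1.1762) x2=(1.8896, -0.5572) x3=(0.9244, 0.9290)
step 13: x0=(-1.1792, -0.6194) x1=(0.6995, 1.1800) x2=(1.8813, -0.5642) x3=(0.9076, 0.9169)
step 14: x0=(-1.1441, -0.6032) x1=(0.6877, 1.1834) x2=(1.8721, -0.5707) x3=(0.8909, 0.9042)
step 15: x0=(-1.1071, -0.5862) x1=(0.6755, 1.1865) x2=(1.8621, -0.5769) x3=(0.8740, 0.8910)

pair (1,3), distance 0.3003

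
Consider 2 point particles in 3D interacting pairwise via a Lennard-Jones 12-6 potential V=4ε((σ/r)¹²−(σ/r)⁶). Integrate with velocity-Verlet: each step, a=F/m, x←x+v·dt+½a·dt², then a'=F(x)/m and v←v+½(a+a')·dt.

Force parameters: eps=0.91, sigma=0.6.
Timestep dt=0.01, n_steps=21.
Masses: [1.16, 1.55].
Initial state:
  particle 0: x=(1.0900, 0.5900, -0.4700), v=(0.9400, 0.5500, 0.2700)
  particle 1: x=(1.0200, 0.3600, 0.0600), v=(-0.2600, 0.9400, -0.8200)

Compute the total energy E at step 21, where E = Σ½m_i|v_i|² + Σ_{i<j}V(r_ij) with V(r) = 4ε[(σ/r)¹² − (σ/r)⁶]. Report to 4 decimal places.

step 0: x0=(1.0900, 0.5900, -0.4700) x1=(1.0200, 0.3600, 0.0600)
step 1: x0=(1.0997, 0.5966, -0.4698) x1=(1.0172, 0.3686, 0.0537)
step 2: x0=(1.1104, 0.6057, -0.4753) x1=(1.0136, 0.3753, 0.0516)
step 3: x0=(1.1219, 0.6168, -0.4856) x1=(1.0095, 0.3805, 0.0531)
step 4: x0=(1.1340, 0.6292, -0.4988) x1=(1.0048, 0.3847, 0.0568)
step 5: x0=(1.1464, 0.6423, -0.5134) x1=(0.9999, 0.3884, 0.0616)
step 6: x0=(1.1590, 0.6556, -0.5285) x1=(0.9950, 0.3920, 0.0667)
step 7: x0=(1.1716, 0.6689, -0.5436) x1=(0.9900, 0.3956, 0.0718)
step 8: x0=(1.1841, 0.6821, -0.5585) x1=(0.9851, 0.3992, 0.0768)
step 9: x0=(1.1965, 0.6951, -0.5732) x1=(0.9802, 0.4030, 0.0816)
step 10: x0=(1.2089, 0.7081, -0.5876) x1=(0.9754, 0.4068, 0.0862)
step 11: x0=(1.2211, 0.7210, -0.6017) x1=(0.9706, 0.4107, 0.0906)
step 12: x0=(1.2333, 0.7337, -0.6156) x1=(0.9660, 0.4147, 0.0948)
step 13: x0=(1.2454, 0.7463, -0.6293) x1=(0.9614, 0.4187, 0.0989)
step 14: x0=(1.2574, 0.7589, -0.6429) x1=(0.9568, 0.4228, 0.1029)
step 15: x0=(1.2694, 0.7714, -0.6562) x1=(0.9523, 0.4270, 0.1067)
step 16: x0=(1.2813, 0.7839, -0.6695) x1=(0.9478, 0.4312, 0.1104)
step 17: x0=(1.2932, 0.7962, -0.6826) x1=(0.9434, 0.4354, 0.1140)
step 18: x0=(1.3050, 0.8086, -0.6956) x1=(0.9389, 0.4397, 0.1176)
step 19: x0=(1.3167, 0.8209, -0.7085) x1=(0.9346, 0.4440, 0.1211)
step 20: x0=(1.3285, 0.8332, -0.7214) x1=(0.9302, 0.4483, 0.1246)
step 21: x0=(1.3402, 0.8454, -0.7342) x1=(0.9259, 0.4527, 0.1280)
step 0 velocities: v0=(0.9400, 0.5500, 0.2700) v1=(-0.2600, 0.9400, -0.8200)
step 0: KE=1.9885, PE=0.8776, E=2.8661
step 21 velocities: v0=(1.1703, 1.2232, -1.2775) v1=(-0.4323, 0.4362, 0.3381)
step 21: KE=2.9896, PE=-0.1336, E=2.8560

2.8560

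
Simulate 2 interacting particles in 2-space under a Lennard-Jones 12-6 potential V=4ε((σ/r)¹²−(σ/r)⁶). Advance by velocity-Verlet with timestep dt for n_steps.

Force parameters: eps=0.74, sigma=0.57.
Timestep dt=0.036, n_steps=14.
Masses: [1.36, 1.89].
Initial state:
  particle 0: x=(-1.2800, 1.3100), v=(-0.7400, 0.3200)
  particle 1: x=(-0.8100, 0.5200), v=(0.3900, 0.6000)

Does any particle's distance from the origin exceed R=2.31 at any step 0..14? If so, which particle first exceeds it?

step 0: x0=(-1.2800, 1.3100) x1=(-0.8100, 0.5200)
step 1: x0=(-1.3064, 1.3211) x1=(-0.7961, 0.5419)
step 2: x0=(-1.3323, 1.3315) x1=(-0.7826, 0.5643)
step 3: x0=(-1.3578, 1.3413) x1=(-0.7694, 0.5871)
step 4: x0=(-1.3828, 1.3505) x1=(-0.7565, 0.6104)
step 5: x0=(-1.4075, 1.3592) x1=(-0.7439, 0.6341)
step 6: x0=(-1.4317, 1.3674) x1=(-0.7317, 0.6580)
step 7: x0=(-1.4555, 1.3753) x1=(-0.7196, 0.6822)
step 8: x0=(-1.4789, 1.3828) x1=(-0.7079, 0.7067)
step 9: x0=(-1.5020, 1.3900) x1=(-0.6964, 0.7314)
step 10: x0=(-1.5248, 1.3970) x1=(-0.6852, 0.7563)
step 11: x0=(-1.5473, 1.4037) x1=(-0.6741, 0.7814)
step 12: x0=(-1.5695, 1.4102) x1=(-0.6633, 0.8066)
step 13: x0=(-1.5914, 1.4165) x1=(-0.6526, 0.8319)
step 14: x0=(-1.6131, 1.4227) x1=(-0.6421, 0.8573)

no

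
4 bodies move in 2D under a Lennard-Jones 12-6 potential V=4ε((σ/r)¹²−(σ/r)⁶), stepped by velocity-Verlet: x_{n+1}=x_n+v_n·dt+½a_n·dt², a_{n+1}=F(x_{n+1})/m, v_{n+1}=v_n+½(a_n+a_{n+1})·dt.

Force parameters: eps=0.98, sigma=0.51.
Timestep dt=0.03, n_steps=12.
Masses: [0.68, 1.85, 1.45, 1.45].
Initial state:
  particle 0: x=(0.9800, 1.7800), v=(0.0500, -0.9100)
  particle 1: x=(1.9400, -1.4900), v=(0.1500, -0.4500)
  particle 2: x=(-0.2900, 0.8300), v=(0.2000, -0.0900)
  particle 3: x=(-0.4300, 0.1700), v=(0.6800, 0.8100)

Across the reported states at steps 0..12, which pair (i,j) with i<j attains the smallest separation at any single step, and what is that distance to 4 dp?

pair (2,3), distance 0.5183

step 0: x0=(0.9800, 1.7800) x1=(1.9400, -1.4900) x2=(-0.2900, 0.8300) x3=(-0.4300, 0.1700)
step 1: x0=(0.9815, 1.7527) x1=(1.9445, -1.5035) x2=(-0.2843, 0.8261) x3=(-0.4093, 0.1955)
step 2: x0=(0.9830, 1.7254) x1=(1.9490, -1.5170) x2=(-0.2791, 0.8194) x3=(-0.3881, 0.2239)
step 3: x0=(0.9844, 1.6980) x1=(1.9535, -1.5305) x2=(-0.2743, 0.8102) x3=(-0.3665, 0.2546)
step 4: x0=(0.9858, 1.6707) x1=(1.9580, -1.5440) x2=(-0.2693, 0.8026) x3=(-0.3450, 0.2839)
step 5: x0=(0.9872, 1.6433) x1=(1.9625, -1.5575) x2=(-0.2619, 0.8112) x3=(-0.3260, 0.2969)
step 6: x0=(0.9886, 1.6159) x1=(1.9670, -1.5710) x2=(-0.2519, 0.8405) x3=(-0.3095, 0.2892)
step 7: x0=(0.9899, 1.5885) x1=(1.9715, -1.5845) x2=(-0.2415, 0.8733) x3=(-0.2934, 0.2781)
step 8: x0=(0.9912, 1.5610) x1=(1.9760, -1.5980) x2=(-0.2313, 0.9039) x3=(-0.2771, 0.2692)
step 9: x0=(0.9924, 1.5335) x1=(1.9805, -1.6115) x2=(-0.2213, 0.9317) x3=(-0.2606, 0.2631)
step 10: x0=(0.9936, 1.5060) x1=(1.9850, -1.6250) x2=(-0.2114, 0.9569) x3=(-0.2439, 0.2596)
step 11: x0=(0.9947, 1.4784) x1=(1.9895, -1.6385) x2=(-0.2016, 0.9799) x3=(-0.2272, 0.2583)
step 12: x0=(0.9957, 1.4508) x1=(1.9940, -1.6520) x2=(-0.1918, 1.0011) x3=(-0.2103, 0.2589)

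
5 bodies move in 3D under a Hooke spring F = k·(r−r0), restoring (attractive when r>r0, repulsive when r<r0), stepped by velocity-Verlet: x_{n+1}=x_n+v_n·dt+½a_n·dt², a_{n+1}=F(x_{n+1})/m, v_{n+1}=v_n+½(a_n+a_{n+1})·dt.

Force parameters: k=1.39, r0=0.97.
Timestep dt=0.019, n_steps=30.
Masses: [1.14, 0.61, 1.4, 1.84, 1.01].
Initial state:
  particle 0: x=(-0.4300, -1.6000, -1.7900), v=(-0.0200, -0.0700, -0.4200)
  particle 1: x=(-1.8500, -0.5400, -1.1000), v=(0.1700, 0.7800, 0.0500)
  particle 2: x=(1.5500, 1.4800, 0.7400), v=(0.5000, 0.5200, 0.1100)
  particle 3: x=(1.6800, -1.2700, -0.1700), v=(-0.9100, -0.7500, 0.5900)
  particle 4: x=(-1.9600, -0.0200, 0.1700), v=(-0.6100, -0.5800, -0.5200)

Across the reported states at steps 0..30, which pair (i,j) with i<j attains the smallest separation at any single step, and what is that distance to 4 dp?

pair (1,4), distance 0.9290

step 0: x0=(-0.4300, -1.6000, -1.7900) x1=(-1.8500, -0.5400, -1.1000) x2=(1.5500, 1.4800, 0.7400) x3=(1.6800, -1.2700, -0.1700) x4=(-1.9600, -0.0200, 0.1700)
step 1: x0=(-0.4301, -1.6004, -1.7970) x1=(-1.8443, -0.5249, -1.0982) x2=(1.5583, 1.4886, 0.7413) x3=(1.6618, -1.2838, -0.1589) x4=(-1.9700, -0.0313, 0.1597)
step 2: x0=(-0.4297, -1.5990, -1.8018) x1=(-1.8338, -0.5093, -1.0946) x2=(1.5642, 1.4948, 0.7410) x3=(1.6417, -1.2968, -0.1481) x4=(-1.9768, -0.0430, 0.1488)
step 3: x0=(-0.4288, -1.5957, -1.8047) x1=(-1.8185, -0.4932, -1.0892) x2=(1.5676, 1.4984, 0.7391) x3=(1.6199, -1.3089, -0.1375) x4=(-1.9804, -0.0553, 0.1371)
step 4: x0=(-0.4274, -1.5905, -1.8054) x1=(-1.7984, -0.4767, -1.0822) x2=(1.5686, 1.4995, 0.7356) x3=(1.5963, -1.3201, -0.1271) x4=(-1.9808, -0.0680, 0.1247)
step 5: x0=(-0.4255, -1.5836, -1.8041) x1=(-1.7736, -0.4599, -1.0734) x2=(1.5671, 1.4981, 0.7305) x3=(1.5709, -1.3304, -0.1171) x4=(-1.9780, -0.0811, 0.1117)
step 6: x0=(-0.4231, -1.5748, -1.8007) x1=(-1.7441, -0.4426, -1.0631) x2=(1.5632, 1.4942, 0.7238) x3=(1.5437, -1.3399, -0.1073) x4=(-1.9721, -0.0946, 0.0980)
step 7: x0=(-0.4203, -1.5643, -1.7953) x1=(-1.7102, -0.4251, -1.0510) x2=(1.5568, 1.4878, 0.7156) x3=(1.5149, -1.3484, -0.0978) x4=(-1.9630, -0.1085, 0.0838)
step 8: x0=(-0.4169, -1.5519, -1.7879) x1=(-1.6717, -0.4074, -1.0375) x2=(1.5481, 1.4788, 0.7058) x3=(1.4844, -1.3560, -0.0886) x4=(-1.9507, -0.1228, 0.0690)
step 9: x0=(-0.4130, -1.5378, -1.7784) x1=(-1.6289, -0.3894, -1.0224) x2=(1.5369, 1.4675, 0.6945) x3=(1.4523, -1.3627, -0.0797) x4=(-1.9354, -0.1374, 0.0537)
step 10: x0=(-0.4087, -1.5220, -1.7670) x1=(-1.5819, -0.3712, -1.0058) x2=(1.5234, 1.4536, 0.6816) x3=(1.4187, -1.3684, -0.0711) x4=(-1.9171, -0.1524, 0.0379)
step 11: x0=(-0.4038, -1.5046, -1.7535) x1=(-1.5309, -0.3529, -0.9879) x2=(1.5076, 1.4373, 0.6673) x3=(1.3835, -1.3733, -0.0628) x4=(-1.8958, -0.1676, 0.0216)
step 12: x0=(-0.3985, -1.4855, -1.7382) x1=(-1.4758, -0.3345, -0.9685) x2=(1.4895, 1.4187, 0.6515) x3=(1.3468, -1.3772, -0.0548) x4=(-1.8715, -0.1831, 0.0050)
step 13: x0=(-0.3927, -1.4647, -1.7210) x1=(-1.4170, -0.3160, -0.9479) x2=(1.4691, 1.3976, 0.6343) x3=(1.3087, -1.3802, -0.0471) x4=(-1.8444, -0.1989, -0.0120)
step 14: x0=(-0.3864, -1.4425, -1.7019) x1=(-1.3546, -0.2974, -0.9260) x2=(1.4466, 1.3743, 0.6157) x3=(1.2693, -1.3823, -0.0397) x4=(-1.8144, -0.2149, -0.0294)
step 15: x0=(-0.3797, -1.4187, -1.6810) x1=(-1.2886, -0.2789, -0.9030) x2=(1.4219, 1.3486, 0.5957) x3=(1.2285, -1.3835, -0.0327) x4=(-1.7818, -0.2311, -0.0470)
step 16: x0=(-0.3725, -1.3935, -1.6584) x1=(-1.2194, -0.2604, -0.8788) x2=(1.3951, 1.3208, 0.5743) x3=(1.1865, -1.3837, -0.0259) x4=(-1.7465, -0.2474, -0.0649)
step 17: x0=(-0.3648, -1.3668, -1.6341) x1=(-1.1471, -0.2420, -0.8536) x2=(1.3664, 1.2907, 0.5518) x3=(1.1433, -1.3831, -0.0194) x4=(-1.7087, -0.2640, -0.0831)
step 18: x0=(-0.3566, -1.3388, -1.6081) x1=(-1.0719, -0.2236, -0.8274) x2=(1.3356, 1.2586, 0.5279) x3=(1.0990, -1.3816, -0.0133) x4=(-1.6684, -0.2806, -0.1014)
step 19: x0=(-0.3480, -1.3096, -1.5805) x1=(-0.9940, -0.2053, -0.8002) x2=(1.3030, 1.2243, 0.5029) x3=(1.0536, -1.3793, -0.0075) x4=(-1.6257, -0.2974, -0.1199)
step 20: x0=(-0.3389, -1.2791, -1.5514) x1=(-0.9135, -0.1871, -0.7722) x2=(1.2686, 1.1881, 0.4767) x3=(1.0073, -1.3760, -0.0019) x4=(-1.5808, -0.3143, -0.1385)
step 21: x0=(-0.3294, -1.2474, -1.5208) x1=(-0.8308, -0.1690, -0.7434) x2=(1.2325, 1.1500, 0.4495) x3=(0.9600, -1.3720, 0.0034) x4=(-1.5337, -0.3313, -0.1572)
step 22: x0=(-0.3194, -1.2147, -1.4889) x1=(-0.7459, -0.1511, -0.7138) x2=(1.1948, 1.1100, 0.4212) x3=(0.9119, -1.3671, 0.0083) x4=(-1.4846, -0.3483, -0.1760)
step 23: x0=(-0.3091, -1.1809, -1.4556) x1=(-0.6592, -0.1334, -0.6835) x2=(1.1555, 1.0682, 0.3919) x3=(0.8629, -1.3615, 0.0131) x4=(-1.4335, -0.3654, -0.1949)
step 24: x0=(-0.2982, -1.1462, -1.4210) x1=(-0.5708, -0.1158, -0.6525) x2=(1.1148, 1.0247, 0.3617) x3=(0.8133, -1.3550, 0.0175) x4=(-1.3806, -0.3825, -0.2138)
step 25: x0=(-0.2870, -1.1106, -1.3853) x1=(-0.4810, -0.0984, -0.6210) x2=(1.0727, 0.9796, 0.3307) x3=(0.7630, -1.3478, 0.0217) x4=(-1.3260, -0.3996, -0.2327)
step 26: x0=(-0.2754, -1.0741, -1.3485) x1=(-0.3899, -0.0813, -0.5889) x2=(1.0293, 0.9329, 0.2988) x3=(0.7122, -1.3399, 0.0256) x4=(-1.2698, -0.4167, -0.2516)
step 27: x0=(-0.2634, -1.0369, -1.3107) x1=(-0.2978, -0.0644, -0.5564) x2=(0.9848, 0.8848, 0.2663) x3=(0.6608, -1.3313, 0.0293) x4=(-1.2121, -0.4337, -0.2705)
step 28: x0=(-0.2510, -0.9990, -1.2720) x1=(-0.2050, -0.0477, -0.5235) x2=(0.9392, 0.8354, 0.2330) x3=(0.6090, -1.3221, 0.0328) x4=(-1.1530, -0.4506, -0.2894)
step 29: x0=(-0.2383, -0.9605, -1.2324) x1=(-0.1116, -0.0314, -0.4902) x2=(0.8927, 0.7847, 0.1991) x3=(0.5569, -1.3122, 0.0360) x4=(-1.0926, -0.4675, -0.3081)
step 30: x0=(-0.2252, -0.9215, -1.1920) x1=(-0.0178, -0.0154, -0.4567) x2=(0.8453, 0.7328, 0.1647) x3=(0.5044, -1.3017, 0.0391) x4=(-1.0310, -0.4842, -0.3268)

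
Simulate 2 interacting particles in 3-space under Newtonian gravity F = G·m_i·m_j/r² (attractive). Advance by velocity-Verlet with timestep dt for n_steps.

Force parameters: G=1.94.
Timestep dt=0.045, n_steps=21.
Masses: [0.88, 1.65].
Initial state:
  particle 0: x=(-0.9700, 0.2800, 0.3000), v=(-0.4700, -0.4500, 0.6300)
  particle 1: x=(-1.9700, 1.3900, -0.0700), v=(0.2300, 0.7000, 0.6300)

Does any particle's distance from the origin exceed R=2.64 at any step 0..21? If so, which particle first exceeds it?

no

step 0: x0=(-0.9700, 0.2800, 0.3000) x1=(-1.9700, 1.3900, -0.0700)
step 1: x0=(-0.9920, 0.2607, 0.3280) x1=(-1.9592, 1.4210, -0.0415)
step 2: x0=(-1.0157, 0.2435, 0.3554) x1=(-1.9475, 1.4509, -0.0126)
step 3: x0=(-1.0410, 0.2282, 0.3822) x1=(-1.9349, 1.4797, 0.0166)
step 4: x0=(-1.0678, 0.2151, 0.4083) x1=(-1.9216, 1.5074, 0.0461)
step 5: x0=(-1.0959, 0.2040, 0.4339) x1=(-1.9075, 1.5341, 0.0759)
step 6: x0=(-1.1253, 0.1950, 0.4589) x1=(-1.8928, 1.5596, 0.1061)
step 7: x0=(-1.1559, 0.1881, 0.4834) x1=(-1.8774, 1.5839, 0.1365)
step 8: x0=(-1.1876, 0.1834, 0.5073) x1=(-1.8614, 1.6071, 0.1672)
step 9: x0=(-1.2204, 0.1810, 0.5307) x1=(-1.8448, 1.6291, 0.1982)
step 10: x0=(-1.2541, 0.1807, 0.5536) x1=(-1.8278, 1.6499, 0.2294)
step 11: x0=(-1.2887, 0.1828, 0.5760) x1=(-1.8102, 1.6696, 0.2610)
step 12: x0=(-1.3242, 0.1871, 0.5979) x1=(-1.7923, 1.6879, 0.2928)
step 13: x0=(-1.3603, 0.1939, 0.6193) x1=(-1.7739, 1.7050, 0.3248)
step 14: x0=(-1.3972, 0.2030, 0.6402) x1=(-1.7552, 1.7208, 0.3571)
step 15: x0=(-1.4346, 0.2147, 0.6607) x1=(-1.7362, 1.7353, 0.3897)
step 16: x0=(-1.4725, 0.2288, 0.6807) x1=(-1.7169, 1.7485, 0.4225)
step 17: x0=(-1.5109, 0.2456, 0.7003) x1=(-1.6973, 1.7603, 0.4555)
step 18: x0=(-1.5496, 0.2650, 0.7194) x1=(-1.6776, 1.7706, 0.4888)
step 19: x0=(-1.5885, 0.2871, 0.7382) x1=(-1.6578, 1.7795, 0.5222)
step 20: x0=(-1.6275, 0.3121, 0.7565) x1=(-1.6379, 1.7869, 0.5559)
step 21: x0=(-1.6665, 0.3399, 0.7744) x1=(-1.6180, 1.7927, 0.5899)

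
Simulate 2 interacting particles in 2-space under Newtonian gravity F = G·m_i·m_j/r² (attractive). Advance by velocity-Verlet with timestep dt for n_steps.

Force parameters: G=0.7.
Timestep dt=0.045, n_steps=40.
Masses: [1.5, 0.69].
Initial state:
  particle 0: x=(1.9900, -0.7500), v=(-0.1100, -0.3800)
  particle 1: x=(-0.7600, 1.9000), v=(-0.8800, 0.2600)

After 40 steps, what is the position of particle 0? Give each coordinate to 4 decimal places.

step 0: x0=(1.9900, -0.7500) x1=(-0.7600, 1.9000)
step 1: x0=(1.9850, -0.7671) x1=(-0.7995, 1.9116)
step 2: x0=(1.9800, -0.7841) x1=(-0.8390, 1.9232)
step 3: x0=(1.9749, -0.8011) x1=(-0.8783, 1.9347)
step 4: x0=(1.9698, -0.8180) x1=(-0.9176, 1.9460)
step 5: x0=(1.9647, -0.8349) x1=(-0.9567, 1.9573)
step 6: x0=(1.9595, -0.8518) x1=(-0.9958, 1.9685)
step 7: x0=(1.9542, -0.8686) x1=(-1.0348, 1.9796)
step 8: x0=(1.9489, -0.8854) x1=(-1.0736, 1.9906)
step 9: x0=(1.9436, -0.9021) x1=(-1.1124, 2.0015)
step 10: x0=(1.9383, -0.9188) x1=(-1.1511, 2.0123)
step 11: x0=(1.9328, -0.9355) x1=(-1.1897, 2.0231)
step 12: x0=(1.9274, -0.9521) x1=(-1.2283, 2.0337)
step 13: x0=(1.9219, -0.9687) x1=(-1.2667, 2.0443)
step 14: x0=(1.9164, -0.9853) x1=(-1.3051, 2.0549)
step 15: x0=(1.9109, -1.0018) x1=(-1.3434, 2.0653)
step 16: x0=(1.9053, -1.0183) x1=(-1.3816, 2.0757)
step 17: x0=(1.8996, -1.0348) x1=(-1.4197, 2.0860)
step 18: x0=(1.8940, -1.0512) x1=(-1.4578, 2.0962)
step 19: x0=(1.8883, -1.0676) x1=(-1.4958, 2.1064)
step 20: x0=(1.8826, -1.0840) x1=(-1.5337, 2.1165)
step 21: x0=(1.8768, -1.1003) x1=(-1.5715, 2.1265)
step 22: x0=(1.8710, -1.1166) x1=(-1.6093, 2.1365)
step 23: x0=(1.8652, -1.1329) x1=(-1.6470, 2.1464)
step 24: x0=(1.8593, -1.1491) x1=(-1.6846, 2.1563)
step 25: x0=(1.8535, -1.1653) x1=(-1.7222, 2.1660)
step 26: x0=(1.8476, -1.1815) x1=(-1.7597, 2.1757)
step 27: x0=(1.8416, -1.1977) x1=(-1.7972, 2.1854)
step 28: x0=(1.8356, -1.2138) x1=(-1.8345, 2.1950)
step 29: x0=(1.8296, -1.2299) x1=(-1.8719, 2.2045)
step 30: x0=(1.8236, -1.2460) x1=(-1.9091, 2.2140)
step 31: x0=(1.8176, -1.2621) x1=(-1.9463, 2.2235)
step 32: x0=(1.8115, -1.2781) x1=(-1.9835, 2.2328)
step 33: x0=(1.8054, -1.2941) x1=(-2.0205, 2.2422)
step 34: x0=(1.7992, -1.3101) x1=(-2.0576, 2.2514)
step 35: x0=(1.7931, -1.3260) x1=(-2.0945, 2.2606)
step 36: x0=(1.7869, -1.3420) x1=(-2.1314, 2.2698)
step 37: x0=(1.7807, -1.3579) x1=(-2.1683, 2.2789)
step 38: x0=(1.7744, -1.3738) x1=(-2.2051, 2.2880)
step 39: x0=(1.7682, -1.3896) x1=(-2.2418, 2.2970)
step 40: x0=(1.7619, -1.4055) x1=(-2.2785, 2.3060)

(1.7619, -1.4055)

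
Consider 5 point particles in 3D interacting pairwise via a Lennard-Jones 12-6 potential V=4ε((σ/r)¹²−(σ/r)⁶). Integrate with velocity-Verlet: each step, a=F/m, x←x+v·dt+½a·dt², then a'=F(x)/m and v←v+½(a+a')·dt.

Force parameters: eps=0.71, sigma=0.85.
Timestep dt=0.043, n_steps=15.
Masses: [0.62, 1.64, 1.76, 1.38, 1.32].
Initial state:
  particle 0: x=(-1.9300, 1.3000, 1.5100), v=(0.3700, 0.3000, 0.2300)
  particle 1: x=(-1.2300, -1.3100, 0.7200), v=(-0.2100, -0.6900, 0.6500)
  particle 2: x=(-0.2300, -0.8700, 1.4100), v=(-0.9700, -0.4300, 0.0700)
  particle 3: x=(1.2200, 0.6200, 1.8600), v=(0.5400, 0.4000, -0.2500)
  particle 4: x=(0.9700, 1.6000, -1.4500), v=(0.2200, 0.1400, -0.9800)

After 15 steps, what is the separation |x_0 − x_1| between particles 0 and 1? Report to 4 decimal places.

step 0: x0=(-1.9300, 1.3000, 1.5100) x1=(-1.2300, -1.3100, 0.7200) x2=(-0.2300, -0.8700, 1.4100) x3=(1.2200, 0.6200, 1.8600) x4=(0.9700, 1.6000, -1.4500)
step 1: x0=(-1.9141, 1.3129, 1.5199) x1=(-1.2386, -1.3395, 0.7482) x2=(-0.2721, -0.8886, 1.4128) x3=(1.2432, 0.6372, 1.8492) x4=(0.9795, 1.6060, -1.4921)
step 2: x0=(-1.8981, 1.3257, 1.5298) x1=(-1.2464, -1.3686, 0.7771) x2=(-0.3150, -0.9076, 1.4149) x3=(1.2664, 0.6543, 1.8385) x4=(0.9889, 1.6120, -1.5343)
step 3: x0=(-1.8822, 1.3386, 1.5397) x1=(-1.2530, -1.3971, 0.8066) x2=(-0.3588, -0.9271, 1.4165) x3=(1.2895, 0.6715, 1.8277) x4=(0.9984, 1.6181, -1.5764)
step 4: x0=(-1.8662, 1.3514, 1.5495) x1=(-1.2585, -1.4250, 0.8371) x2=(-0.4039, -0.9472, 1.4172) x3=(1.3127, 0.6886, 1.8169) x4=(1.0078, 1.6241, -1.6185)
step 5: x0=(-1.8502, 1.3642, 1.5594) x1=(-1.2624, -1.4520, 0.8685) x2=(-0.4502, -0.9680, 1.4170) x3=(1.3358, 0.7057, 1.8061) x4=(1.0173, 1.6301, -1.6607)
step 6: x0=(-1.8342, 1.3769, 1.5693) x1=(-1.2648, -1.4781, 0.9010) x2=(-0.4981, -0.9897, 1.4158) x3=(1.3589, 0.7228, 1.7954) x4=(1.0268, 1.6361, -1.7028)
step 7: x0=(-1.8182, 1.3897, 1.5791) x1=(-1.2655, -1.5032, 0.9346) x2=(-0.5474, -1.0123, 1.4136) x3=(1.3820, 0.7399, 1.7846) x4=(1.0362, 1.6421, -1.7449)
step 8: x0=(-1.8022, 1.4024, 1.5890) x1=(-1.2651, -1.5274, 0.9689) x2=(-0.5979, -1.0357, 1.4106) x3=(1.4051, 0.7570, 1.7738) x4=(1.0457, 1.6481, -1.7871)
step 9: x0=(-1.7861, 1.4151, 1.5989) x1=(-1.2655, -1.5523, 1.0028) x2=(-0.6476, -1.0585, 1.4082) x3=(1.4281, 0.7741, 1.7630) x4=(1.0551, 1.6541, -1.8292)
step 10: x0=(-1.7701, 1.4277, 1.6087) x1=(-1.2719, -1.5820, 1.0326) x2=(-0.6917, -1.0768, 1.4095) x3=(1.4512, 0.7912, 1.7522) x4=(1.0646, 1.6602, -1.8713)
step 11: x0=(-1.7540, 1.4404, 1.6186) x1=(-1.2915, -1.6231, 1.0539) x2=(-0.7234, -1.0844, 1.4187) x3=(1.4742, 0.8082, 1.7414) x4=(1.0740, 1.6662, -1.9134)
step 12: x0=(-1.7379, 1.4530, 1.6284) x1=(-1.3220, -1.6746, 1.0683) x2=(-0.7451, -1.0824, 1.4344) x3=(1.4973, 0.8253, 1.7306) x4=(1.0835, 1.6722, -1.9555)
step 13: x0=(-1.7218, 1.4656, 1.6383) x1=(-1.3561, -1.7297, 1.0803) x2=(-0.7634, -1.0769, 1.4523) x3=(1.5203, 0.8424, 1.7198) x4=(1.0929, 1.6782, -1.9977)
step 14: x0=(-1.7057, 1.4782, 1.6481) x1=(-1.3900, -1.7847, 1.0925) x2=(-0.7819, -1.0716, 1.4701) x3=(1.5434, 0.8594, 1.7090) x4=(1.1024, 1.6842, -2.0398)
step 15: x0=(-1.6896, 1.4907, 1.6580) x1=(-1.4227, -1.8383, 1.1054) x2=(-0.8014, -1.0676, 1.4872) x3=(1.5664, 0.8765, 1.6982) x4=(1.1119, 1.6902, -2.0819)

3.3851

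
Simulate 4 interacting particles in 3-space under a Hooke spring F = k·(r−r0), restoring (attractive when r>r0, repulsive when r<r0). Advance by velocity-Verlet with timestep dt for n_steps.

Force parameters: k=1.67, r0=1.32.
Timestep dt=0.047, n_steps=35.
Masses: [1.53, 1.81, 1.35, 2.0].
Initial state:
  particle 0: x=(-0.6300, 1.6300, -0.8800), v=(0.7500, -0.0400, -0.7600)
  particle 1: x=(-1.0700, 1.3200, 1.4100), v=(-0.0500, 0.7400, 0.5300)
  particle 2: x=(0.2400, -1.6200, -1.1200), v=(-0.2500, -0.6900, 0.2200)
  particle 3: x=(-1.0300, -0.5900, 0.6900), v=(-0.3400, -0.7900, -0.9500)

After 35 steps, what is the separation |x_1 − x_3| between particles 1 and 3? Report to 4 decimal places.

1.0787

step 0: x0=(-0.6300, 1.6300, -0.8800) x1=(-1.0700, 1.3200, 1.4100) x2=(0.2400, -1.6200, -1.1200) x3=(-1.0300, -0.5900, 0.6900)
step 1: x0=(-0.5946, 1.6242, -0.9137) x1=(-1.0712, 1.3522, 1.4319) x2=(0.2255, -1.6464, -1.1060) x3=(-1.0453, -0.6259, 0.6441)
step 2: x0=(-0.5591, 1.6104, -0.9432) x1=(-1.0702, 1.3790, 1.4475) x2=(0.2057, -1.6604, -1.0848) x3=(-1.0591, -0.6590, 0.5957)
step 3: x0=(-0.5236, 1.5887, -0.9682) x1=(-1.0669, 1.4000, 1.4566) x2=(0.1807, -1.6623, -1.0566) x3=(-1.0714, -0.6893, 0.5452)
step 4: x0=(-0.4885, 1.5592, -0.9887) x1=(-1.0614, 1.4152, 1.4591) x2=(0.1509, -1.6519, -1.0218) x3=(-1.0822, -0.7164, 0.4927)
step 5: x0=(-0.4538, 1.5220, -1.0046) x1=(-1.0536, 1.4244, 1.4549) x2=(0.1164, -1.6296, -0.9808) x3=(-1.0915, -0.7403, 0.4384)
step 6: x0=(-0.4199, 1.4774, -1.0158) x1=(-1.0437, 1.4276, 1.4441) x2=(0.0776, -1.5957, -0.9338) x3=(-1.0994, -0.7609, 0.3826)
step 7: x0=(-0.3868, 1.4257, -1.0222) x1=(-1.0317, 1.4245, 1.4266) x2=(0.0350, -1.5507, -0.8815) x3=(-1.1059, -0.7779, 0.3256)
step 8: x0=(-0.3547, 1.3672, -1.0241) x1=(-1.0177, 1.4154, 1.4025) x2=(-0.0111, -1.4952, -0.8243) x3=(-1.1111, -0.7914, 0.2677)
step 9: x0=(-0.3239, 1.3025, -1.0213) x1=(-1.0018, 1.4003, 1.3721) x2=(-0.0601, -1.4297, -0.7627) x3=(-1.1150, -0.8014, 0.2091)
step 10: x0=(-0.2944, 1.2319, -1.0140) x1=(-0.9841, 1.3792, 1.3355) x2=(-0.1117, -1.3552, -0.6974) x3=(-1.1178, -0.8077, 0.1502)
step 11: x0=(-0.2664, 1.1562, -1.0025) x1=(-0.9648, 1.3525, 1.2929) x2=(-0.1651, -1.2724, -0.6288) x3=(-1.1197, -0.8104, 0.0911)
step 12: x0=(-0.2400, 1.0758, -0.9868) x1=(-0.9440, 1.3203, 1.2447) x2=(-0.2200, -1.1822, -0.5576) x3=(-1.1207, -0.8096, 0.0322)
step 13: x0=(-0.2153, 0.9914, -0.9672) x1=(-0.9219, 1.2828, 1.1912) x2=(-0.2756, -1.0856, -0.4843) x3=(-1.1212, -0.8053, -0.0263)
step 14: x0=(-0.1922, 0.9036, -0.9441) x1=(-0.8986, 1.2405, 1.1329) x2=(-0.3314, -0.9834, -0.4093) x3=(-1.1214, -0.7978, -0.0842)
step 15: x0=(-0.1707, 0.8131, -0.9178) x1=(-0.8744, 1.1937, 1.0700) x2=(-0.3868, -0.8766, -0.3331) x3=(-1.1214, -0.7873, -0.1414)
step 16: x0=(-0.1508, 0.7206, -0.8886) x1=(-0.8493, 1.1428, 1.0032) x2=(-0.4413, -0.7661, -0.2558) x3=(-1.1216, -0.7740, -0.1978)
step 17: x0=(-0.1324, 0.6265, -0.8570) x1=(-0.8236, 1.0882, 0.9328) x2=(-0.4943, -0.6525, -0.1775) x3=(-1.1222, -0.7584, -0.2537)
step 18: x0=(-0.1153, 0.5316, -0.8233) x1=(-0.7974, 1.0306, 0.8594) x2=(-0.5457, -0.5364, -0.0981) x3=(-1.1234, -0.7410, -0.3090)
step 19: x0=(-0.0992, 0.4363, -0.7881) x1=(-0.7709, 0.9703, 0.7835) x2=(-0.5957, -0.4184, -0.0174) x3=(-1.1250, -0.7221, -0.3642)
step 20: x0=(-0.0840, 0.3410, -0.7518) x1=(-0.7443, 0.9079, 0.7057) x2=(-0.6445, -0.2991, 0.0646) x3=(-1.1269, -0.7022, -0.4193)
step 21: x0=(-0.0693, 0.2458, -0.7149) x1=(-0.7176, 0.8441, 0.6263) x2=(-0.6926, -0.1792, 0.1479) x3=(-1.1288, -0.6816, -0.4744)
step 22: x0=(-0.0548, 0.1508, -0.6776) x1=(-0.6910, 0.7795, 0.5459) x2=(-0.7405, -0.0593, 0.2320) x3=(-1.1308, -0.6604, -0.5294)
step 23: x0=(-0.0403, 0.0561, -0.6403) x1=(-0.6644, 0.7146, 0.4648) x2=(-0.7884, 0.0599, 0.3166) x3=(-1.1327, -0.6386, -0.5842)
step 24: x0=(-0.0258, -0.0385, -0.6030) x1=(-0.6377, 0.6502, 0.3834) x2=(-0.8367, 0.1776, 0.4014) x3=(-1.1344, -0.6164, -0.6386)
step 25: x0=(-0.0111, -0.1329, -0.5656) x1=(-0.6105, 0.5867, 0.3013) x2=(-0.8859, 0.2932, 0.4862) x3=(-1.1361, -0.5937, -0.6926)
step 26: x0=(0.0037, -0.2273, -0.5281) x1=(-0.5825, 0.5240, 0.2182) x2=(-0.9365, 0.4069, 0.5714) x3=(-1.1377, -0.5705, -0.7461)
step 27: x0=(0.0185, -0.3215, -0.4903) x1=(-0.5537, 0.4614, 0.1338) x2=(-0.9882, 0.5193, 0.6569) x3=(-1.1392, -0.5466, -0.7988)
step 28: x0=(0.0331, -0.4154, -0.4519) x1=(-0.5243, 0.3987, 0.0483) x2=(-1.0406, 0.6304, 0.7419) x3=(-1.1407, -0.5220, -0.8506)
step 29: x0=(0.0473, -0.5089, -0.4128) x1=(-0.4948, 0.3360, -0.0378) x2=(-1.0928, 0.7399, 0.8253) x3=(-1.1422, -0.4966, -0.9014)
step 30: x0=(0.0609, -0.6018, -0.3728) x1=(-0.4653, 0.2735, -0.1240) x2=(-1.1441, 0.8471, 0.9061) x3=(-1.1437, -0.4703, -0.9509)
step 31: x0=(0.0736, -0.6937, -0.3317) x1=(-0.4361, 0.2114, -0.2100) x2=(-1.1940, 0.9511, 0.9833) x3=(-1.1451, -0.4430, -0.9990)
step 32: x0=(0.0850, -0.7844, -0.2893) x1=(-0.4074, 0.1503, -0.2955) x2=(-1.2419, 1.0509, 1.0557) x3=(-1.1466, -0.4147, -1.0455)
step 33: x0=(0.0947, -0.8732, -0.2455) x1=(-0.3793, 0.0902, -0.3800) x2=(-1.2873, 1.1455, 1.1225) x3=(-1.1480, -0.3852, -1.0900)
step 34: x0=(0.1024, -0.9599, -0.2002) x1=(-0.3518, 0.0314, -0.4633) x2=(-1.3295, 1.2341, 1.1828) x3=(-1.1493, -0.3545, -1.1325)
step 35: x0=(0.1078, -1.0437, -0.1534) x1=(-0.3249, -0.0258, -0.5450) x2=(-1.3682, 1.3157, 1.2357) x3=(-1.1507, -0.3227, -1.1725)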